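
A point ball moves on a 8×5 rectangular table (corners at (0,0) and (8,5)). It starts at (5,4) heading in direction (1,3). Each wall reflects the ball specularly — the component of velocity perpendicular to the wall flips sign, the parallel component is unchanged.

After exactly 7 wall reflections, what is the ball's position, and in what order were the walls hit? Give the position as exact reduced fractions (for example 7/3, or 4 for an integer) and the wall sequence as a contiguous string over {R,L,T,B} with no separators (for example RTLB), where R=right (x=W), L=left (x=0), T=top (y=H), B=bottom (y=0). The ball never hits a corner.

1. t=1/3 → T at (16/3,5); v=(1,-3)
2. t=5/3 → B at (7,0); v=(1,3)
3. t=1 → R at (8,3); v=(-1,3)
4. t=2/3 → T at (22/3,5); v=(-1,-3)
5. t=5/3 → B at (17/3,0); v=(-1,3)
6. t=5/3 → T at (4,5); v=(-1,-3)
7. t=5/3 → B at (7/3,0); v=(-1,3)

Final position: (7/3,0)
Wall sequence: TBRTBTB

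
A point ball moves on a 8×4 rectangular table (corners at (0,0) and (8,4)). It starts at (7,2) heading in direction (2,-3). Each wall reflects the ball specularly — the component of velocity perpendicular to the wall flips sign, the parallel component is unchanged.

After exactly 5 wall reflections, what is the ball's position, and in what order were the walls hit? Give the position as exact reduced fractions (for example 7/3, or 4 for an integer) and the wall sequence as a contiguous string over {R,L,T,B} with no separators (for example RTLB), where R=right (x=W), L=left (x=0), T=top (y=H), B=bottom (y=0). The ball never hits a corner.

1. t=1/2 → R at (8,1/2); v=(-2,-3)
2. t=1/6 → B at (23/3,0); v=(-2,3)
3. t=4/3 → T at (5,4); v=(-2,-3)
4. t=4/3 → B at (7/3,0); v=(-2,3)
5. t=7/6 → L at (0,7/2); v=(2,3)

Final position: (0,7/2)
Wall sequence: RBTBL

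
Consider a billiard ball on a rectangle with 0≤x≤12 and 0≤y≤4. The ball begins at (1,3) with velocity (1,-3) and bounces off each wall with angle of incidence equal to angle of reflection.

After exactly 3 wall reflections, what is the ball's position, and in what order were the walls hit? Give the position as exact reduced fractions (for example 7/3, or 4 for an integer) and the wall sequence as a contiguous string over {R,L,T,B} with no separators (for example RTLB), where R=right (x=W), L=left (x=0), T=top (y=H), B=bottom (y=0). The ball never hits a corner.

Final position: (14/3,0)
Wall sequence: BTB

1. t=1 → B at (2,0); v=(1,3)
2. t=4/3 → T at (10/3,4); v=(1,-3)
3. t=4/3 → B at (14/3,0); v=(1,3)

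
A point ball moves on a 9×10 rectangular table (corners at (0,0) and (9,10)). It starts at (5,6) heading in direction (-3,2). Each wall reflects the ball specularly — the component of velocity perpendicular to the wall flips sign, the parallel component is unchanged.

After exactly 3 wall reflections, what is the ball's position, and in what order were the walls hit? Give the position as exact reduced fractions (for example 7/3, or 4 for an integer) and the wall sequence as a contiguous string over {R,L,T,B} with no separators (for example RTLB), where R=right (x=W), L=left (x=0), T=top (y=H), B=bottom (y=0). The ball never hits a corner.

Final position: (9,14/3)
Wall sequence: LTR

1. t=5/3 → L at (0,28/3); v=(3,2)
2. t=1/3 → T at (1,10); v=(3,-2)
3. t=8/3 → R at (9,14/3); v=(-3,-2)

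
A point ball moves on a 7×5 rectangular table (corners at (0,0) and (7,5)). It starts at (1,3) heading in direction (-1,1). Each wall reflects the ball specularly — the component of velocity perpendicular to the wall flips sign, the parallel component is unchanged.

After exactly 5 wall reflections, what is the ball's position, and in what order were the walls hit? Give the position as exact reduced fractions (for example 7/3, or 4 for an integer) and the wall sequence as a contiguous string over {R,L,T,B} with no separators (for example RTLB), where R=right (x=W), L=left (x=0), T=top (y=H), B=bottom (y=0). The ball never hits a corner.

1. t=1 → L at (0,4); v=(1,1)
2. t=1 → T at (1,5); v=(1,-1)
3. t=5 → B at (6,0); v=(1,1)
4. t=1 → R at (7,1); v=(-1,1)
5. t=4 → T at (3,5); v=(-1,-1)

Final position: (3,5)
Wall sequence: LTBRT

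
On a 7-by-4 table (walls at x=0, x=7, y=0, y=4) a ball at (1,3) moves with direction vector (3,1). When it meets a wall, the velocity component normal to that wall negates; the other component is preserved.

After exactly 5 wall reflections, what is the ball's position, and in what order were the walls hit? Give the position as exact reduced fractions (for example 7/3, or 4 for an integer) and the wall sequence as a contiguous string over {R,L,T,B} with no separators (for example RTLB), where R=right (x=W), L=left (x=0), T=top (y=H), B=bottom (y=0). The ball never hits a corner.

Final position: (7,5/3)
Wall sequence: TRLBR

1. t=1 → T at (4,4); v=(3,-1)
2. t=1 → R at (7,3); v=(-3,-1)
3. t=7/3 → L at (0,2/3); v=(3,-1)
4. t=2/3 → B at (2,0); v=(3,1)
5. t=5/3 → R at (7,5/3); v=(-3,1)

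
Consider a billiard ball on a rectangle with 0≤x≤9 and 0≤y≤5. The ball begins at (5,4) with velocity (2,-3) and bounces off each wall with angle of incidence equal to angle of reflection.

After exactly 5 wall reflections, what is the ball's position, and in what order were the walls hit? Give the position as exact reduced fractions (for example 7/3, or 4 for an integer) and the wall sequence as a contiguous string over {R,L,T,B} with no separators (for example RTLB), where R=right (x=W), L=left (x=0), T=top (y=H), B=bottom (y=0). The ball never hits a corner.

Final position: (1/3,5)
Wall sequence: BRTBT

1. t=4/3 → B at (23/3,0); v=(2,3)
2. t=2/3 → R at (9,2); v=(-2,3)
3. t=1 → T at (7,5); v=(-2,-3)
4. t=5/3 → B at (11/3,0); v=(-2,3)
5. t=5/3 → T at (1/3,5); v=(-2,-3)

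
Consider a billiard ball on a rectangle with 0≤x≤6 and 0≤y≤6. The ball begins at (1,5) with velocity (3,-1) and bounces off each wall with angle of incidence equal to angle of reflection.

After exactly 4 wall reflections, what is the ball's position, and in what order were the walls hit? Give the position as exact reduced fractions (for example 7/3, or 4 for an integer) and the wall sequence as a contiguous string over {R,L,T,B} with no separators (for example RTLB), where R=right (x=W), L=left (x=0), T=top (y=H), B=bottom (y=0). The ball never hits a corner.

1. t=5/3 → R at (6,10/3); v=(-3,-1)
2. t=2 → L at (0,4/3); v=(3,-1)
3. t=4/3 → B at (4,0); v=(3,1)
4. t=2/3 → R at (6,2/3); v=(-3,1)

Final position: (6,2/3)
Wall sequence: RLBR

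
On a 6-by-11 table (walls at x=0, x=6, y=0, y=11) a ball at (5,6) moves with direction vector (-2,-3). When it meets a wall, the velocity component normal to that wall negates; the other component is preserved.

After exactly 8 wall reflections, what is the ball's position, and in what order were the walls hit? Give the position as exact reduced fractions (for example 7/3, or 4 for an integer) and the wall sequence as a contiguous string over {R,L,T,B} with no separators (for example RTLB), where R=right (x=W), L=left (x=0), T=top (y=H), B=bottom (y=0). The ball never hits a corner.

Final position: (3,11)
Wall sequence: BLRTLBRT

1. t=2 → B at (1,0); v=(-2,3)
2. t=1/2 → L at (0,3/2); v=(2,3)
3. t=3 → R at (6,21/2); v=(-2,3)
4. t=1/6 → T at (17/3,11); v=(-2,-3)
5. t=17/6 → L at (0,5/2); v=(2,-3)
6. t=5/6 → B at (5/3,0); v=(2,3)
7. t=13/6 → R at (6,13/2); v=(-2,3)
8. t=3/2 → T at (3,11); v=(-2,-3)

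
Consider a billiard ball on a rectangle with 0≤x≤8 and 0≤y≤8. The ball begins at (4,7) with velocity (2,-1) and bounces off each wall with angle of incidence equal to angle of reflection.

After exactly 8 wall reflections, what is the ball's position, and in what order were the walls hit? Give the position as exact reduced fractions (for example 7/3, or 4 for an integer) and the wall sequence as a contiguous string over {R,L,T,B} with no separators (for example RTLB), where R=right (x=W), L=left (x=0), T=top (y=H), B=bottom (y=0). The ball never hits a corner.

1. t=2 → R at (8,5); v=(-2,-1)
2. t=4 → L at (0,1); v=(2,-1)
3. t=1 → B at (2,0); v=(2,1)
4. t=3 → R at (8,3); v=(-2,1)
5. t=4 → L at (0,7); v=(2,1)
6. t=1 → T at (2,8); v=(2,-1)
7. t=3 → R at (8,5); v=(-2,-1)
8. t=4 → L at (0,1); v=(2,-1)

Final position: (0,1)
Wall sequence: RLBRLTRL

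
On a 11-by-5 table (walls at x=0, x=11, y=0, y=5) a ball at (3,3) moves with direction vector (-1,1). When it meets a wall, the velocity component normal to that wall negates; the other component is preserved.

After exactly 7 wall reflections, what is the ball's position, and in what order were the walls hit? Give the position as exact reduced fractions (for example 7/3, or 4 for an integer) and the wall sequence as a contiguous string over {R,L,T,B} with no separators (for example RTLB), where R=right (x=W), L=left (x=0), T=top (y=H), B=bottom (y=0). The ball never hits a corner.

Final position: (3,5)
Wall sequence: TLBTRBT

1. t=2 → T at (1,5); v=(-1,-1)
2. t=1 → L at (0,4); v=(1,-1)
3. t=4 → B at (4,0); v=(1,1)
4. t=5 → T at (9,5); v=(1,-1)
5. t=2 → R at (11,3); v=(-1,-1)
6. t=3 → B at (8,0); v=(-1,1)
7. t=5 → T at (3,5); v=(-1,-1)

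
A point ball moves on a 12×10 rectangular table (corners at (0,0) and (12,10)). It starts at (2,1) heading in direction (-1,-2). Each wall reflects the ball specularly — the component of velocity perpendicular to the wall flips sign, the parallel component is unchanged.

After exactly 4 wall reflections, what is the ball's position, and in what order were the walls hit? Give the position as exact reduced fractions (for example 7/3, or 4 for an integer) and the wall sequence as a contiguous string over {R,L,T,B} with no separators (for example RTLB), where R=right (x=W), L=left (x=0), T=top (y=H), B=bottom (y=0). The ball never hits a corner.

1. t=1/2 → B at (3/2,0); v=(-1,2)
2. t=3/2 → L at (0,3); v=(1,2)
3. t=7/2 → T at (7/2,10); v=(1,-2)
4. t=5 → B at (17/2,0); v=(1,2)

Final position: (17/2,0)
Wall sequence: BLTB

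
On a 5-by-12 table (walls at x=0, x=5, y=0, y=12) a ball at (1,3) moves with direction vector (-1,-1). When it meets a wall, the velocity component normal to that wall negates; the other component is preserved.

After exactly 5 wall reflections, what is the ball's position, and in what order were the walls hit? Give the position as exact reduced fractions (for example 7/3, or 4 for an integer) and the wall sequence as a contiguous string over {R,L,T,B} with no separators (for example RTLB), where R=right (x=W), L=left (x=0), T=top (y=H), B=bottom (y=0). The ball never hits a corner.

1. t=1 → L at (0,2); v=(1,-1)
2. t=2 → B at (2,0); v=(1,1)
3. t=3 → R at (5,3); v=(-1,1)
4. t=5 → L at (0,8); v=(1,1)
5. t=4 → T at (4,12); v=(1,-1)

Final position: (4,12)
Wall sequence: LBRLT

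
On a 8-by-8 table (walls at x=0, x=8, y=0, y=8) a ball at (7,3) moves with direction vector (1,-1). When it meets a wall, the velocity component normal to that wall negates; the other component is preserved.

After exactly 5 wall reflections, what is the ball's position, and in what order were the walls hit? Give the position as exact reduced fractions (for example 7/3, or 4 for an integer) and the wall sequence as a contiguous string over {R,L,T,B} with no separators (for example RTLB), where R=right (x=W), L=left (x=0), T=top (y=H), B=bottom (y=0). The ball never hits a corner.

1. t=1 → R at (8,2); v=(-1,-1)
2. t=2 → B at (6,0); v=(-1,1)
3. t=6 → L at (0,6); v=(1,1)
4. t=2 → T at (2,8); v=(1,-1)
5. t=6 → R at (8,2); v=(-1,-1)

Final position: (8,2)
Wall sequence: RBLTR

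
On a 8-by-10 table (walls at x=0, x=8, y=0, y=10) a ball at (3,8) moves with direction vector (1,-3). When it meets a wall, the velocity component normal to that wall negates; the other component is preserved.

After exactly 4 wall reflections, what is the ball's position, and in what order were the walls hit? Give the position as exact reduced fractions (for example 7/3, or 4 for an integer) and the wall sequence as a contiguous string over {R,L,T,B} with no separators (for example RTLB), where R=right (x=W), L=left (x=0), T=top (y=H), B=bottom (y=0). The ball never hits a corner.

1. t=8/3 → B at (17/3,0); v=(1,3)
2. t=7/3 → R at (8,7); v=(-1,3)
3. t=1 → T at (7,10); v=(-1,-3)
4. t=10/3 → B at (11/3,0); v=(-1,3)

Final position: (11/3,0)
Wall sequence: BRTB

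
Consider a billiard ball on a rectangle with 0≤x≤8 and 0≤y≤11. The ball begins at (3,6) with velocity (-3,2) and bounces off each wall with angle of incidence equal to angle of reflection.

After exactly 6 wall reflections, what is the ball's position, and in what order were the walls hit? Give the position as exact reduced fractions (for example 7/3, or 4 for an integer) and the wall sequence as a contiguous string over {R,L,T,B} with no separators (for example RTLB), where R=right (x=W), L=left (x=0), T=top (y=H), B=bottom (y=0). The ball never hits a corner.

1. t=1 → L at (0,8); v=(3,2)
2. t=3/2 → T at (9/2,11); v=(3,-2)
3. t=7/6 → R at (8,26/3); v=(-3,-2)
4. t=8/3 → L at (0,10/3); v=(3,-2)
5. t=5/3 → B at (5,0); v=(3,2)
6. t=1 → R at (8,2); v=(-3,2)

Final position: (8,2)
Wall sequence: LTRLBR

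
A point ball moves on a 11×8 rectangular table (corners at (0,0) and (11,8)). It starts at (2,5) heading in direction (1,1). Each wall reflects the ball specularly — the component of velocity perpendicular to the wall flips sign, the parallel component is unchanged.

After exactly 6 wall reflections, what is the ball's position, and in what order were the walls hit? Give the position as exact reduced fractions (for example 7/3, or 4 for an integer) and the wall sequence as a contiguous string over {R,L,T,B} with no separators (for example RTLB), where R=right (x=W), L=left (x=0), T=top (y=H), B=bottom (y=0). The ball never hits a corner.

Final position: (7,0)
Wall sequence: TRBTLB

1. t=3 → T at (5,8); v=(1,-1)
2. t=6 → R at (11,2); v=(-1,-1)
3. t=2 → B at (9,0); v=(-1,1)
4. t=8 → T at (1,8); v=(-1,-1)
5. t=1 → L at (0,7); v=(1,-1)
6. t=7 → B at (7,0); v=(1,1)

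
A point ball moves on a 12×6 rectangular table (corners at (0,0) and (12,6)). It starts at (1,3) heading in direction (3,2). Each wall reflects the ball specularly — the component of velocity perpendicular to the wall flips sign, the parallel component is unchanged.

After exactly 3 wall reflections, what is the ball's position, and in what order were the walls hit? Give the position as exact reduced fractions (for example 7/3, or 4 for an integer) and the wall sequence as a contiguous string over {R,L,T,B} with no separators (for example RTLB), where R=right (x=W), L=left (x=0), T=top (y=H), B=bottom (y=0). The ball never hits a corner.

1. t=3/2 → T at (11/2,6); v=(3,-2)
2. t=13/6 → R at (12,5/3); v=(-3,-2)
3. t=5/6 → B at (19/2,0); v=(-3,2)

Final position: (19/2,0)
Wall sequence: TRB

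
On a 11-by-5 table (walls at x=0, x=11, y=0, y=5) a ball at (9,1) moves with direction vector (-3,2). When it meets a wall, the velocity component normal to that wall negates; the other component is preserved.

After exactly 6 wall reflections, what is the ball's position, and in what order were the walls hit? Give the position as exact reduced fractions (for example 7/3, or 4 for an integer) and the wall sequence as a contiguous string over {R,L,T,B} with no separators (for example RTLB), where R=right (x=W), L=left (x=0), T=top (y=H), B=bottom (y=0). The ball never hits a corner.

1. t=2 → T at (3,5); v=(-3,-2)
2. t=1 → L at (0,3); v=(3,-2)
3. t=3/2 → B at (9/2,0); v=(3,2)
4. t=13/6 → R at (11,13/3); v=(-3,2)
5. t=1/3 → T at (10,5); v=(-3,-2)
6. t=5/2 → B at (5/2,0); v=(-3,2)

Final position: (5/2,0)
Wall sequence: TLBRTB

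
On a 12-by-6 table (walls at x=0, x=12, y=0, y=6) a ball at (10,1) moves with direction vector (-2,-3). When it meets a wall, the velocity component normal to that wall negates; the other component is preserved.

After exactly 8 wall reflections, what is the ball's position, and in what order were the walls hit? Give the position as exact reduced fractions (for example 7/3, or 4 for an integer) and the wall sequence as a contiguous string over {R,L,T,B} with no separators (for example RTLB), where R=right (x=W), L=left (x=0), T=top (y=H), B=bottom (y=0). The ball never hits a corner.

Final position: (12,4)
Wall sequence: BTBLTBTR

1. t=1/3 → B at (28/3,0); v=(-2,3)
2. t=2 → T at (16/3,6); v=(-2,-3)
3. t=2 → B at (4/3,0); v=(-2,3)
4. t=2/3 → L at (0,2); v=(2,3)
5. t=4/3 → T at (8/3,6); v=(2,-3)
6. t=2 → B at (20/3,0); v=(2,3)
7. t=2 → T at (32/3,6); v=(2,-3)
8. t=2/3 → R at (12,4); v=(-2,-3)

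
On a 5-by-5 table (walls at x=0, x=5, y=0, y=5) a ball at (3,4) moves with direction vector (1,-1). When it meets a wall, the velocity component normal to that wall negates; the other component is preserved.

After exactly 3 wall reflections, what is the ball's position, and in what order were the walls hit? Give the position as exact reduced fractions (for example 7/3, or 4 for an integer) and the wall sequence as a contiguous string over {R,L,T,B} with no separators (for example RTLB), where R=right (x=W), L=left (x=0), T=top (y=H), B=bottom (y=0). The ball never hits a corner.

Final position: (0,3)
Wall sequence: RBL

1. t=2 → R at (5,2); v=(-1,-1)
2. t=2 → B at (3,0); v=(-1,1)
3. t=3 → L at (0,3); v=(1,1)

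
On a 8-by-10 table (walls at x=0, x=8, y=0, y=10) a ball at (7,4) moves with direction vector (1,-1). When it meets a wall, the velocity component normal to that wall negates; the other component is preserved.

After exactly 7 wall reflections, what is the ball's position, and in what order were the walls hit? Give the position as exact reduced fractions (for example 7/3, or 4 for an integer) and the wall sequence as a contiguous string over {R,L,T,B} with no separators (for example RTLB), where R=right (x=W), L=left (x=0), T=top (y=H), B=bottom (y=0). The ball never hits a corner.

Final position: (0,1)
Wall sequence: RBLTRBL

1. t=1 → R at (8,3); v=(-1,-1)
2. t=3 → B at (5,0); v=(-1,1)
3. t=5 → L at (0,5); v=(1,1)
4. t=5 → T at (5,10); v=(1,-1)
5. t=3 → R at (8,7); v=(-1,-1)
6. t=7 → B at (1,0); v=(-1,1)
7. t=1 → L at (0,1); v=(1,1)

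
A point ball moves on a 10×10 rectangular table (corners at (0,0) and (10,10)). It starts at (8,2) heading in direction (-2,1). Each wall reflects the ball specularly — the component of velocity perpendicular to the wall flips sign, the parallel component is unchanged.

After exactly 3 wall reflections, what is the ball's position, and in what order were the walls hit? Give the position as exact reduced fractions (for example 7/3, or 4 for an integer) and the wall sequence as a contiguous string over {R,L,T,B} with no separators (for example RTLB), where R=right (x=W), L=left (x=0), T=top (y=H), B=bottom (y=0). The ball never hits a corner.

1. t=4 → L at (0,6); v=(2,1)
2. t=4 → T at (8,10); v=(2,-1)
3. t=1 → R at (10,9); v=(-2,-1)

Final position: (10,9)
Wall sequence: LTR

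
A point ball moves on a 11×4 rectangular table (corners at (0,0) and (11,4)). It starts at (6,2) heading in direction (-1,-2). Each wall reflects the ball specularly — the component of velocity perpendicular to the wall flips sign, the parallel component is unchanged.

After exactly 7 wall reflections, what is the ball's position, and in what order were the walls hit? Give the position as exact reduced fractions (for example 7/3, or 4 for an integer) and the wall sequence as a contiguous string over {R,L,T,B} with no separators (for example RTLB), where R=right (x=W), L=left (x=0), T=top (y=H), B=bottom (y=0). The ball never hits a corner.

Final position: (5,4)
Wall sequence: BTBLTBT

1. t=1 → B at (5,0); v=(-1,2)
2. t=2 → T at (3,4); v=(-1,-2)
3. t=2 → B at (1,0); v=(-1,2)
4. t=1 → L at (0,2); v=(1,2)
5. t=1 → T at (1,4); v=(1,-2)
6. t=2 → B at (3,0); v=(1,2)
7. t=2 → T at (5,4); v=(1,-2)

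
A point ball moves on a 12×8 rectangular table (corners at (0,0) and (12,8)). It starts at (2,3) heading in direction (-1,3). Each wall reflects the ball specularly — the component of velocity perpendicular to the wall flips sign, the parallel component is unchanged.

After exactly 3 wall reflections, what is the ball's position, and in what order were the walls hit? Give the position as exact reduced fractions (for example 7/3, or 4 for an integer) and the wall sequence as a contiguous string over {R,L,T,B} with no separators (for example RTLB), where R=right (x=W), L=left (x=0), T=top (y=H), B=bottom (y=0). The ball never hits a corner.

1. t=5/3 → T at (1/3,8); v=(-1,-3)
2. t=1/3 → L at (0,7); v=(1,-3)
3. t=7/3 → B at (7/3,0); v=(1,3)

Final position: (7/3,0)
Wall sequence: TLB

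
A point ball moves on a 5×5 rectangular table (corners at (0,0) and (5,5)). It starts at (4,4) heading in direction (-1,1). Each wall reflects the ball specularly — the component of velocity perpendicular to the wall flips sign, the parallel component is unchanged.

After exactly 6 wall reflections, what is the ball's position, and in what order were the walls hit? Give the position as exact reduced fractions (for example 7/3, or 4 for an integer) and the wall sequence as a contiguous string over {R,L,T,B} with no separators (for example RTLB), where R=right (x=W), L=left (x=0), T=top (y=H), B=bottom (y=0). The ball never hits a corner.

Final position: (0,2)
Wall sequence: TLBRTL

1. t=1 → T at (3,5); v=(-1,-1)
2. t=3 → L at (0,2); v=(1,-1)
3. t=2 → B at (2,0); v=(1,1)
4. t=3 → R at (5,3); v=(-1,1)
5. t=2 → T at (3,5); v=(-1,-1)
6. t=3 → L at (0,2); v=(1,-1)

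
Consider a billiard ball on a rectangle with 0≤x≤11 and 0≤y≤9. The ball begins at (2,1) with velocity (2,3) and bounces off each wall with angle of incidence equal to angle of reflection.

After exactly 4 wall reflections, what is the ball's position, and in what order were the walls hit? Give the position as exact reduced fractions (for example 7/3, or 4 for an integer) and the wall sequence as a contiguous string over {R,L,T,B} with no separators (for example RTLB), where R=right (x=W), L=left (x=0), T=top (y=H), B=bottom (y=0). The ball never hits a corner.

1. t=8/3 → T at (22/3,9); v=(2,-3)
2. t=11/6 → R at (11,7/2); v=(-2,-3)
3. t=7/6 → B at (26/3,0); v=(-2,3)
4. t=3 → T at (8/3,9); v=(-2,-3)

Final position: (8/3,9)
Wall sequence: TRBT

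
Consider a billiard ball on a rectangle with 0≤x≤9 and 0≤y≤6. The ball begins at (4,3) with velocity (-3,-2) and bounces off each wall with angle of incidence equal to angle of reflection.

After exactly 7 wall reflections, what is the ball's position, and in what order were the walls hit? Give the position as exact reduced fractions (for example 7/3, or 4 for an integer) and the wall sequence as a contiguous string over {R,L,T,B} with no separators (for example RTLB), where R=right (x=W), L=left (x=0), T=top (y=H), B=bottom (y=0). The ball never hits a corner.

Final position: (9,17/3)
Wall sequence: LBRTLBR

1. t=4/3 → L at (0,1/3); v=(3,-2)
2. t=1/6 → B at (1/2,0); v=(3,2)
3. t=17/6 → R at (9,17/3); v=(-3,2)
4. t=1/6 → T at (17/2,6); v=(-3,-2)
5. t=17/6 → L at (0,1/3); v=(3,-2)
6. t=1/6 → B at (1/2,0); v=(3,2)
7. t=17/6 → R at (9,17/3); v=(-3,2)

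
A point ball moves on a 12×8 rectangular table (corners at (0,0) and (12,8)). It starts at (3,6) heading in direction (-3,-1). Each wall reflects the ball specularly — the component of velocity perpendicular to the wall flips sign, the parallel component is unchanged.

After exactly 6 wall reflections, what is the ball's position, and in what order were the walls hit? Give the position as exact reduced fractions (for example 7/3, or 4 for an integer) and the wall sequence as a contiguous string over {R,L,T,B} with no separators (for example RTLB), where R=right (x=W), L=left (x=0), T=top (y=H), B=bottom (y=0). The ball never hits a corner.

1. t=1 → L at (0,5); v=(3,-1)
2. t=4 → R at (12,1); v=(-3,-1)
3. t=1 → B at (9,0); v=(-3,1)
4. t=3 → L at (0,3); v=(3,1)
5. t=4 → R at (12,7); v=(-3,1)
6. t=1 → T at (9,8); v=(-3,-1)

Final position: (9,8)
Wall sequence: LRBLRT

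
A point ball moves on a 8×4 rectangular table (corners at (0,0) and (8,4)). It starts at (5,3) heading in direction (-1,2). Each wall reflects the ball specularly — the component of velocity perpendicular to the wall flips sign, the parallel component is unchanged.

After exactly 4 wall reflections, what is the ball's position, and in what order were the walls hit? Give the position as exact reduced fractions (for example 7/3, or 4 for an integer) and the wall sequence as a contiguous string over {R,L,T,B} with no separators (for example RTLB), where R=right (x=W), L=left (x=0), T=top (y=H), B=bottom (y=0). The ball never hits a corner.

Final position: (0,3)
Wall sequence: TBTL

1. t=1/2 → T at (9/2,4); v=(-1,-2)
2. t=2 → B at (5/2,0); v=(-1,2)
3. t=2 → T at (1/2,4); v=(-1,-2)
4. t=1/2 → L at (0,3); v=(1,-2)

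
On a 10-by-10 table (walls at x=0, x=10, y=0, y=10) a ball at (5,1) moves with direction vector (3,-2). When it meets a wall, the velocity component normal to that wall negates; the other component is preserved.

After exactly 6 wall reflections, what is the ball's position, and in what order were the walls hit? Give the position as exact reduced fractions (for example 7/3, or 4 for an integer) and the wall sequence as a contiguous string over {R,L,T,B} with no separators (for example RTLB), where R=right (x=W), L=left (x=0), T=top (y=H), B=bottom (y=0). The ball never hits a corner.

1. t=1/2 → B at (13/2,0); v=(3,2)
2. t=7/6 → R at (10,7/3); v=(-3,2)
3. t=10/3 → L at (0,9); v=(3,2)
4. t=1/2 → T at (3/2,10); v=(3,-2)
5. t=17/6 → R at (10,13/3); v=(-3,-2)
6. t=13/6 → B at (7/2,0); v=(-3,2)

Final position: (7/2,0)
Wall sequence: BRLTRB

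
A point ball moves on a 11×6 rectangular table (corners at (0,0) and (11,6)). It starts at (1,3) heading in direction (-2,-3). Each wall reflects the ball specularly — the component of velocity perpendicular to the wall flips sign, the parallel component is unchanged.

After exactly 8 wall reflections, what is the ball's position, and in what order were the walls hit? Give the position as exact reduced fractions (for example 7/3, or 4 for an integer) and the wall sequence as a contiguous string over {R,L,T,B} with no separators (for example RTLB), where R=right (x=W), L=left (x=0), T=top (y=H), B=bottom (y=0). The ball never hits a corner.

1. t=1/2 → L at (0,3/2); v=(2,-3)
2. t=1/2 → B at (1,0); v=(2,3)
3. t=2 → T at (5,6); v=(2,-3)
4. t=2 → B at (9,0); v=(2,3)
5. t=1 → R at (11,3); v=(-2,3)
6. t=1 → T at (9,6); v=(-2,-3)
7. t=2 → B at (5,0); v=(-2,3)
8. t=2 → T at (1,6); v=(-2,-3)

Final position: (1,6)
Wall sequence: LBTBRTBT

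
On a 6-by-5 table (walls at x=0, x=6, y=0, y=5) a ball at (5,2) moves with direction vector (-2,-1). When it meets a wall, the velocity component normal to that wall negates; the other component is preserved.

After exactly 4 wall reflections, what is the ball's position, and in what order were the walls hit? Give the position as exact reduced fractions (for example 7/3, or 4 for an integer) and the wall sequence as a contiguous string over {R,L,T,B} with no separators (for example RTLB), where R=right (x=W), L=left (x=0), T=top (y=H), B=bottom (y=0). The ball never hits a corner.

Final position: (3,5)
Wall sequence: BLRT

1. t=2 → B at (1,0); v=(-2,1)
2. t=1/2 → L at (0,1/2); v=(2,1)
3. t=3 → R at (6,7/2); v=(-2,1)
4. t=3/2 → T at (3,5); v=(-2,-1)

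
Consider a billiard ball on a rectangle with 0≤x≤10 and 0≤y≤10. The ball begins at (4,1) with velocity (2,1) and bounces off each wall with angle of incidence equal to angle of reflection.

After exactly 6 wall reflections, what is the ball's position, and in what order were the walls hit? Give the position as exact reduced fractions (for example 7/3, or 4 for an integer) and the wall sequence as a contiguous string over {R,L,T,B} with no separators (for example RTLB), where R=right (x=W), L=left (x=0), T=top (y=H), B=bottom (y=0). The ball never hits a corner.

1. t=3 → R at (10,4); v=(-2,1)
2. t=5 → L at (0,9); v=(2,1)
3. t=1 → T at (2,10); v=(2,-1)
4. t=4 → R at (10,6); v=(-2,-1)
5. t=5 → L at (0,1); v=(2,-1)
6. t=1 → B at (2,0); v=(2,1)

Final position: (2,0)
Wall sequence: RLTRLB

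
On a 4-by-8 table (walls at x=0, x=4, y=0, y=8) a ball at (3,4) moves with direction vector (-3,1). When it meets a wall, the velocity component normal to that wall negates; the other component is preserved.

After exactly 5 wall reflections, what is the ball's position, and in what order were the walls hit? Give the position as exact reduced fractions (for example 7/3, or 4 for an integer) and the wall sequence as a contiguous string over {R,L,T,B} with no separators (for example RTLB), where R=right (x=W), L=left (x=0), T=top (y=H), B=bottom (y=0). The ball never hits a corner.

Final position: (4,7)
Wall sequence: LRLTR

1. t=1 → L at (0,5); v=(3,1)
2. t=4/3 → R at (4,19/3); v=(-3,1)
3. t=4/3 → L at (0,23/3); v=(3,1)
4. t=1/3 → T at (1,8); v=(3,-1)
5. t=1 → R at (4,7); v=(-3,-1)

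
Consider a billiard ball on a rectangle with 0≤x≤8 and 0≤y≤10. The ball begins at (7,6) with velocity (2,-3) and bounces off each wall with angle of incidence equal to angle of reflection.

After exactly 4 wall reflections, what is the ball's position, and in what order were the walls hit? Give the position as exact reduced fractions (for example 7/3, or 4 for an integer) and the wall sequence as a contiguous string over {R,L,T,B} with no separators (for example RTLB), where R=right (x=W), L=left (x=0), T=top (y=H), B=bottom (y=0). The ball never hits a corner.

Final position: (5/3,10)
Wall sequence: RBLT

1. t=1/2 → R at (8,9/2); v=(-2,-3)
2. t=3/2 → B at (5,0); v=(-2,3)
3. t=5/2 → L at (0,15/2); v=(2,3)
4. t=5/6 → T at (5/3,10); v=(2,-3)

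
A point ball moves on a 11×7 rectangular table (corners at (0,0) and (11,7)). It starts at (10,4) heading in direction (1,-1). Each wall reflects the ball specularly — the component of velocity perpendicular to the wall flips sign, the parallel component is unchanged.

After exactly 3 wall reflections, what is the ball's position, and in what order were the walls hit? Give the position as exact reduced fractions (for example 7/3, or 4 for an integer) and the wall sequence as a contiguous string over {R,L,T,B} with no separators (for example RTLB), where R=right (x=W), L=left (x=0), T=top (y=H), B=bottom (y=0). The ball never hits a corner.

1. t=1 → R at (11,3); v=(-1,-1)
2. t=3 → B at (8,0); v=(-1,1)
3. t=7 → T at (1,7); v=(-1,-1)

Final position: (1,7)
Wall sequence: RBT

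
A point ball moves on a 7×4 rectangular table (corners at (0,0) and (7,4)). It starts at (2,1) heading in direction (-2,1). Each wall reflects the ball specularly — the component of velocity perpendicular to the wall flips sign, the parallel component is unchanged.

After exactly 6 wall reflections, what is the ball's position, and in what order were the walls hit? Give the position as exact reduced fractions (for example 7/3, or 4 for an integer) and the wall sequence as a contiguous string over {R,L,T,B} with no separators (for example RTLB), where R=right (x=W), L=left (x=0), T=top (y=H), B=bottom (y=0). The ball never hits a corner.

1. t=1 → L at (0,2); v=(2,1)
2. t=2 → T at (4,4); v=(2,-1)
3. t=3/2 → R at (7,5/2); v=(-2,-1)
4. t=5/2 → B at (2,0); v=(-2,1)
5. t=1 → L at (0,1); v=(2,1)
6. t=3 → T at (6,4); v=(2,-1)

Final position: (6,4)
Wall sequence: LTRBLT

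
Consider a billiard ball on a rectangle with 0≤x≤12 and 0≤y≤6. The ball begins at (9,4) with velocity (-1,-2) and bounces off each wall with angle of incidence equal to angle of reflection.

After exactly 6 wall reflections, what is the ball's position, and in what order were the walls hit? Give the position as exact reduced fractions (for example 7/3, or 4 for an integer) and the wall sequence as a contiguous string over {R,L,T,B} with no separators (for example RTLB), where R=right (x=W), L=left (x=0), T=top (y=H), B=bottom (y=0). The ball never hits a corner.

1. t=2 → B at (7,0); v=(-1,2)
2. t=3 → T at (4,6); v=(-1,-2)
3. t=3 → B at (1,0); v=(-1,2)
4. t=1 → L at (0,2); v=(1,2)
5. t=2 → T at (2,6); v=(1,-2)
6. t=3 → B at (5,0); v=(1,2)

Final position: (5,0)
Wall sequence: BTBLTB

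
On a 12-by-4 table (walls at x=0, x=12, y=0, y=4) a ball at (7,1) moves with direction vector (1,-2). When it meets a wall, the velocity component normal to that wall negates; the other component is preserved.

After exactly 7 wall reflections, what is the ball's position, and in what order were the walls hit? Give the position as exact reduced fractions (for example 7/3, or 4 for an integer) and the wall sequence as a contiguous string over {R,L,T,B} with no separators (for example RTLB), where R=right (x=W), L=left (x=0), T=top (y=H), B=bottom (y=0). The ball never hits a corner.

Final position: (13/2,4)
Wall sequence: BTBRTBT

1. t=1/2 → B at (15/2,0); v=(1,2)
2. t=2 → T at (19/2,4); v=(1,-2)
3. t=2 → B at (23/2,0); v=(1,2)
4. t=1/2 → R at (12,1); v=(-1,2)
5. t=3/2 → T at (21/2,4); v=(-1,-2)
6. t=2 → B at (17/2,0); v=(-1,2)
7. t=2 → T at (13/2,4); v=(-1,-2)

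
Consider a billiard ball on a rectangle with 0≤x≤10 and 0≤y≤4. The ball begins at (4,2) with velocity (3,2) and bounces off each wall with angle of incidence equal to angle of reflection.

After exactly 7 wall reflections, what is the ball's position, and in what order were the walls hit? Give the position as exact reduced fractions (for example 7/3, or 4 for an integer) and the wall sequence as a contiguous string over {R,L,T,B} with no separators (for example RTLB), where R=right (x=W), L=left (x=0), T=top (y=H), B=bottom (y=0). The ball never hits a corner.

1. t=1 → T at (7,4); v=(3,-2)
2. t=1 → R at (10,2); v=(-3,-2)
3. t=1 → B at (7,0); v=(-3,2)
4. t=2 → T at (1,4); v=(-3,-2)
5. t=1/3 → L at (0,10/3); v=(3,-2)
6. t=5/3 → B at (5,0); v=(3,2)
7. t=5/3 → R at (10,10/3); v=(-3,2)

Final position: (10,10/3)
Wall sequence: TRBTLBR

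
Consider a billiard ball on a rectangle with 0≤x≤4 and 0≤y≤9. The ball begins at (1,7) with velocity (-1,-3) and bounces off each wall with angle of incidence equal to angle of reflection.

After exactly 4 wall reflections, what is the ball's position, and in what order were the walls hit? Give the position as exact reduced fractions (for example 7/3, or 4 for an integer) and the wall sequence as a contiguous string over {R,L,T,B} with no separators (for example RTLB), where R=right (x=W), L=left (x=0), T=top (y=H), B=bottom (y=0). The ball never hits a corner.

1. t=1 → L at (0,4); v=(1,-3)
2. t=4/3 → B at (4/3,0); v=(1,3)
3. t=8/3 → R at (4,8); v=(-1,3)
4. t=1/3 → T at (11/3,9); v=(-1,-3)

Final position: (11/3,9)
Wall sequence: LBRT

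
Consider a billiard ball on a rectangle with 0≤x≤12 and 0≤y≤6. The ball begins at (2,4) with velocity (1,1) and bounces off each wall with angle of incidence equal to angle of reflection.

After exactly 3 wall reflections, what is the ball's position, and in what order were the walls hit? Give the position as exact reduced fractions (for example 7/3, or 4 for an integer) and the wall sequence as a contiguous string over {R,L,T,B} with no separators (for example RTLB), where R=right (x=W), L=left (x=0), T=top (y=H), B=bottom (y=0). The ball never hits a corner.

1. t=2 → T at (4,6); v=(1,-1)
2. t=6 → B at (10,0); v=(1,1)
3. t=2 → R at (12,2); v=(-1,1)

Final position: (12,2)
Wall sequence: TBR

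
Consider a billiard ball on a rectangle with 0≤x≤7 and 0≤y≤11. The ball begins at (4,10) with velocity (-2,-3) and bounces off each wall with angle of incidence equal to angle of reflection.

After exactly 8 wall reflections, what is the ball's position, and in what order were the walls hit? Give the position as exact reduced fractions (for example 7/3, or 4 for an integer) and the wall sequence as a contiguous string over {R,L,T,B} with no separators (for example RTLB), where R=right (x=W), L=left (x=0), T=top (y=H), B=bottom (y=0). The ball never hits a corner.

Final position: (10/3,11)
Wall sequence: LBRTLBRT

1. t=2 → L at (0,4); v=(2,-3)
2. t=4/3 → B at (8/3,0); v=(2,3)
3. t=13/6 → R at (7,13/2); v=(-2,3)
4. t=3/2 → T at (4,11); v=(-2,-3)
5. t=2 → L at (0,5); v=(2,-3)
6. t=5/3 → B at (10/3,0); v=(2,3)
7. t=11/6 → R at (7,11/2); v=(-2,3)
8. t=11/6 → T at (10/3,11); v=(-2,-3)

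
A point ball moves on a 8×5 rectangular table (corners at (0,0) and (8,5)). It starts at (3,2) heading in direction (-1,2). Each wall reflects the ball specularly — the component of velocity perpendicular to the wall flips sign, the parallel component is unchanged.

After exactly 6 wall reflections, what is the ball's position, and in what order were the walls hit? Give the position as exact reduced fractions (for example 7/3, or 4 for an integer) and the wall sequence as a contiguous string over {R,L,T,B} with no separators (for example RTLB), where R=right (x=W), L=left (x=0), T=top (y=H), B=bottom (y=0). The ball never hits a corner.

Final position: (8,4)
Wall sequence: TLBTBR

1. t=3/2 → T at (3/2,5); v=(-1,-2)
2. t=3/2 → L at (0,2); v=(1,-2)
3. t=1 → B at (1,0); v=(1,2)
4. t=5/2 → T at (7/2,5); v=(1,-2)
5. t=5/2 → B at (6,0); v=(1,2)
6. t=2 → R at (8,4); v=(-1,2)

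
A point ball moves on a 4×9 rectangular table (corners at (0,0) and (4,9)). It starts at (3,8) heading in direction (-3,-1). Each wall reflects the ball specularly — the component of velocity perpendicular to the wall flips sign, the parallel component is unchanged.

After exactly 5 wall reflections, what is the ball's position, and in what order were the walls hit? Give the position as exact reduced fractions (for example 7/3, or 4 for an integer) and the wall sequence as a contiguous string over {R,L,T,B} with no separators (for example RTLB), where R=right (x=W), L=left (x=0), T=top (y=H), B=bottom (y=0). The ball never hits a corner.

Final position: (0,5/3)
Wall sequence: LRLRL

1. t=1 → L at (0,7); v=(3,-1)
2. t=4/3 → R at (4,17/3); v=(-3,-1)
3. t=4/3 → L at (0,13/3); v=(3,-1)
4. t=4/3 → R at (4,3); v=(-3,-1)
5. t=4/3 → L at (0,5/3); v=(3,-1)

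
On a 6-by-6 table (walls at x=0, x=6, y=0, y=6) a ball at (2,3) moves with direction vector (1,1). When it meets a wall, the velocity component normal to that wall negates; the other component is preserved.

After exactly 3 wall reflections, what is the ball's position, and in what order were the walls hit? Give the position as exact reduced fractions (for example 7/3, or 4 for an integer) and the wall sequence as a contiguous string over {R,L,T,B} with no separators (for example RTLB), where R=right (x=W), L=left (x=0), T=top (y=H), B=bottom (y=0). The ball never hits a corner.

1. t=3 → T at (5,6); v=(1,-1)
2. t=1 → R at (6,5); v=(-1,-1)
3. t=5 → B at (1,0); v=(-1,1)

Final position: (1,0)
Wall sequence: TRB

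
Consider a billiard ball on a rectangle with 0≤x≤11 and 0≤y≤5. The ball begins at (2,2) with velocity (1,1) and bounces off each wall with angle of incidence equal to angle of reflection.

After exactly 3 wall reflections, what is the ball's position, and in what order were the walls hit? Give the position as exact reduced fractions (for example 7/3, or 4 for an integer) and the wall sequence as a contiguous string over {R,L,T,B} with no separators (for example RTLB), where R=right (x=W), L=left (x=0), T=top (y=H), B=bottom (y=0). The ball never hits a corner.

1. t=3 → T at (5,5); v=(1,-1)
2. t=5 → B at (10,0); v=(1,1)
3. t=1 → R at (11,1); v=(-1,1)

Final position: (11,1)
Wall sequence: TBR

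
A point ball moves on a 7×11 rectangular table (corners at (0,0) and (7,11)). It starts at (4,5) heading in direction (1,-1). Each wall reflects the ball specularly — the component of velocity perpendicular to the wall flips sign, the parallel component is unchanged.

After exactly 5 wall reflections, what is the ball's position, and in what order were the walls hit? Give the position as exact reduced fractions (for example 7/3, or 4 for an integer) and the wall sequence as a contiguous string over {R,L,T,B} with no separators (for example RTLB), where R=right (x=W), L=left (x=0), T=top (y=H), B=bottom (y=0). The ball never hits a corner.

Final position: (7,10)
Wall sequence: RBLTR

1. t=3 → R at (7,2); v=(-1,-1)
2. t=2 → B at (5,0); v=(-1,1)
3. t=5 → L at (0,5); v=(1,1)
4. t=6 → T at (6,11); v=(1,-1)
5. t=1 → R at (7,10); v=(-1,-1)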